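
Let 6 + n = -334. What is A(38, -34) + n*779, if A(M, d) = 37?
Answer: -264823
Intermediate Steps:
n = -340 (n = -6 - 334 = -340)
A(38, -34) + n*779 = 37 - 340*779 = 37 - 264860 = -264823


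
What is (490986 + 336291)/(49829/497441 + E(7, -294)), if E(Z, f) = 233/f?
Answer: -17283902922594/14464861 ≈ -1.1949e+6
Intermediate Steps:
(490986 + 336291)/(49829/497441 + E(7, -294)) = (490986 + 336291)/(49829/497441 + 233/(-294)) = 827277/(49829*(1/497441) + 233*(-1/294)) = 827277/(49829/497441 - 233/294) = 827277/(-14464861/20892522) = 827277*(-20892522/14464861) = -17283902922594/14464861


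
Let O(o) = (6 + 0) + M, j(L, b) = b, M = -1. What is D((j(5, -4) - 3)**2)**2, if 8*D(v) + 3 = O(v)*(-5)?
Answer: 49/4 ≈ 12.250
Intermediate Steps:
O(o) = 5 (O(o) = (6 + 0) - 1 = 6 - 1 = 5)
D(v) = -7/2 (D(v) = -3/8 + (5*(-5))/8 = -3/8 + (1/8)*(-25) = -3/8 - 25/8 = -7/2)
D((j(5, -4) - 3)**2)**2 = (-7/2)**2 = 49/4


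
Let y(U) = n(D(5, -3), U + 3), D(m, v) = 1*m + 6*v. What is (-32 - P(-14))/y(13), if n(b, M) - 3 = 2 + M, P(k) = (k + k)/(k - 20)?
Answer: -186/119 ≈ -1.5630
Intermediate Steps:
P(k) = 2*k/(-20 + k) (P(k) = (2*k)/(-20 + k) = 2*k/(-20 + k))
D(m, v) = m + 6*v
n(b, M) = 5 + M (n(b, M) = 3 + (2 + M) = 5 + M)
y(U) = 8 + U (y(U) = 5 + (U + 3) = 5 + (3 + U) = 8 + U)
(-32 - P(-14))/y(13) = (-32 - 2*(-14)/(-20 - 14))/(8 + 13) = (-32 - 2*(-14)/(-34))/21 = (-32 - 2*(-14)*(-1)/34)*(1/21) = (-32 - 1*14/17)*(1/21) = (-32 - 14/17)*(1/21) = -558/17*1/21 = -186/119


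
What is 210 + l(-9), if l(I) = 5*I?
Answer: 165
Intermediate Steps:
210 + l(-9) = 210 + 5*(-9) = 210 - 45 = 165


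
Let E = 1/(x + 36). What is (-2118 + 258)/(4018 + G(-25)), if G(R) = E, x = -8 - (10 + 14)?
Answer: -7440/16073 ≈ -0.46289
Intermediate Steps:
x = -32 (x = -8 - 1*24 = -8 - 24 = -32)
E = 1/4 (E = 1/(-32 + 36) = 1/4 ≈ 0.25000)
G(R) = 1/4
(-2118 + 258)/(4018 + G(-25)) = (-2118 + 258)/(4018 + 1/4) = -1860/16073/4 = -1860*4/16073 = -7440/16073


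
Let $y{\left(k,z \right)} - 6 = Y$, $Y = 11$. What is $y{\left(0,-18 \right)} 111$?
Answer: $1887$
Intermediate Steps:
$y{\left(k,z \right)} = 17$ ($y{\left(k,z \right)} = 6 + 11 = 17$)
$y{\left(0,-18 \right)} 111 = 17 \cdot 111 = 1887$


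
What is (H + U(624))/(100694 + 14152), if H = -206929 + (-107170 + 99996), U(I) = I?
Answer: -213479/114846 ≈ -1.8588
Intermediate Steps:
H = -214103 (H = -206929 - 7174 = -214103)
(H + U(624))/(100694 + 14152) = (-214103 + 624)/(100694 + 14152) = -213479/114846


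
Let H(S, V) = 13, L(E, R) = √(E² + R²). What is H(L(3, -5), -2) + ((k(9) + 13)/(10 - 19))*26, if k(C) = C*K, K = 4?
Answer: -1157/9 ≈ -128.56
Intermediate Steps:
k(C) = 4*C (k(C) = C*4 = 4*C)
H(L(3, -5), -2) + ((k(9) + 13)/(10 - 19))*26 = 13 + ((4*9 + 13)/(10 - 19))*26 = 13 + ((36 + 13)/(-9))*26 = 13 + (49*(-⅑))*26 = 13 - 49/9*26 = 13 - 1274/9 = -1157/9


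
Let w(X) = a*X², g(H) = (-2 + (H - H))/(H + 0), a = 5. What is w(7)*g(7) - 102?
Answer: -172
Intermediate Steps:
g(H) = -2/H (g(H) = (-2 + 0)/H = -2/H)
w(X) = 5*X²
w(7)*g(7) - 102 = (5*7²)*(-2/7) - 102 = (5*49)*(-2*⅐) - 102 = 245*(-2/7) - 102 = -70 - 102 = -172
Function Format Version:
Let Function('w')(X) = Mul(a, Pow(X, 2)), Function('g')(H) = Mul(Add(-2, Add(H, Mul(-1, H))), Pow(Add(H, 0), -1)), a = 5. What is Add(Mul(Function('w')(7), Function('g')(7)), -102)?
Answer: -172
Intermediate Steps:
Function('g')(H) = Mul(-2, Pow(H, -1)) (Function('g')(H) = Mul(Add(-2, 0), Pow(H, -1)) = Mul(-2, Pow(H, -1)))
Function('w')(X) = Mul(5, Pow(X, 2))
Add(Mul(Function('w')(7), Function('g')(7)), -102) = Add(Mul(Mul(5, Pow(7, 2)), Mul(-2, Pow(7, -1))), -102) = Add(Mul(Mul(5, 49), Mul(-2, Rational(1, 7))), -102) = Add(Mul(245, Rational(-2, 7)), -102) = Add(-70, -102) = -172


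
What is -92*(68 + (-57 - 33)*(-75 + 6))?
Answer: -577576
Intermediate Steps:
-92*(68 + (-57 - 33)*(-75 + 6)) = -92*(68 - 90*(-69)) = -92*(68 + 6210) = -92*6278 = -577576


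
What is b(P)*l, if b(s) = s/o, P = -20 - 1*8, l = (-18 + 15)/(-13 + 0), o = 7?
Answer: -12/13 ≈ -0.92308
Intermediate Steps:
l = 3/13 (l = -3/(-13) = -3*(-1/13) = 3/13 ≈ 0.23077)
P = -28 (P = -20 - 8 = -28)
b(s) = s/7
b(P)*l = ((⅐)*(-28))*(3/13) = -4*3/13 = -12/13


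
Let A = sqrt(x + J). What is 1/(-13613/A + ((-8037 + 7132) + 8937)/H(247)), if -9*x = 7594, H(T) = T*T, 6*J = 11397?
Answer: -4655965772432/6207803602829498065 - 152006763529959*sqrt(38006)/12415607205658996130 ≈ -0.0023876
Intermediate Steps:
J = 3799/2 (J = (1/6)*11397 = 3799/2 ≈ 1899.5)
H(T) = T**2
x = -7594/9 (x = -1/9*7594 = -7594/9 ≈ -843.78)
A = sqrt(38006)/6 (A = sqrt(-7594/9 + 3799/2) = sqrt(19003/18) = sqrt(38006)/6 ≈ 32.492)
1/(-13613/A + ((-8037 + 7132) + 8937)/H(247)) = 1/(-13613*3*sqrt(38006)/19003 + ((-8037 + 7132) + 8937)/(247**2)) = 1/(-40839*sqrt(38006)/19003 + (-905 + 8937)/61009) = 1/(-40839*sqrt(38006)/19003 + 8032*(1/61009)) = 1/(-40839*sqrt(38006)/19003 + 8032/61009) = 1/(8032/61009 - 40839*sqrt(38006)/19003)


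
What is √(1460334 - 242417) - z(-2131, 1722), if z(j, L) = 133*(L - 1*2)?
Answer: -228760 + √1217917 ≈ -2.2766e+5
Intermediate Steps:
z(j, L) = -266 + 133*L (z(j, L) = 133*(L - 2) = 133*(-2 + L) = -266 + 133*L)
√(1460334 - 242417) - z(-2131, 1722) = √(1460334 - 242417) - (-266 + 133*1722) = √1217917 - (-266 + 229026) = √1217917 - 1*228760 = √1217917 - 228760 = -228760 + √1217917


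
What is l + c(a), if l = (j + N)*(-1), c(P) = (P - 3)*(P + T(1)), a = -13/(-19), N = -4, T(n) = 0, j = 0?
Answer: 872/361 ≈ 2.4155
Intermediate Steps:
a = 13/19 (a = -13*(-1/19) = 13/19 ≈ 0.68421)
c(P) = P*(-3 + P) (c(P) = (P - 3)*(P + 0) = (-3 + P)*P = P*(-3 + P))
l = 4 (l = (0 - 4)*(-1) = -4*(-1) = 4)
l + c(a) = 4 + 13*(-3 + 13/19)/19 = 4 + (13/19)*(-44/19) = 4 - 572/361 = 872/361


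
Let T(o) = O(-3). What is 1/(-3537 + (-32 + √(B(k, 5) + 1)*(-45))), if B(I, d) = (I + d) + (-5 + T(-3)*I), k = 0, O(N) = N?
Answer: -1/3614 ≈ -0.00027670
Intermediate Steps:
T(o) = -3
B(I, d) = -5 + d - 2*I (B(I, d) = (I + d) + (-5 - 3*I) = -5 + d - 2*I)
1/(-3537 + (-32 + √(B(k, 5) + 1)*(-45))) = 1/(-3537 + (-32 + √((-5 + 5 - 2*0) + 1)*(-45))) = 1/(-3537 + (-32 + √((-5 + 5 + 0) + 1)*(-45))) = 1/(-3537 + (-32 + √(0 + 1)*(-45))) = 1/(-3537 + (-32 + √1*(-45))) = 1/(-3537 + (-32 + 1*(-45))) = 1/(-3537 + (-32 - 45)) = 1/(-3537 - 77) = 1/(-3614) = -1/3614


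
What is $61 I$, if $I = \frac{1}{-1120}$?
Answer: $- \frac{61}{1120} \approx -0.054464$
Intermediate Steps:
$I = - \frac{1}{1120} \approx -0.00089286$
$61 I = 61 \left(- \frac{1}{1120}\right) = - \frac{61}{1120}$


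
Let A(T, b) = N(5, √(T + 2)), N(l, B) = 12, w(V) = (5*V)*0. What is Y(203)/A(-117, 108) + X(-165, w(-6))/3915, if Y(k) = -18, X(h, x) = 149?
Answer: -11447/7830 ≈ -1.4619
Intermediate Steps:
w(V) = 0
A(T, b) = 12
Y(203)/A(-117, 108) + X(-165, w(-6))/3915 = -18/12 + 149/3915 = -18*1/12 + 149*(1/3915) = -3/2 + 149/3915 = -11447/7830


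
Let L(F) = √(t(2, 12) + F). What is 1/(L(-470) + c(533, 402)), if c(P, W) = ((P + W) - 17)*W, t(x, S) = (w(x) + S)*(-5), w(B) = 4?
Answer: 184518/68093784923 - 5*I*√22/136187569846 ≈ 2.7098e-6 - 1.722e-10*I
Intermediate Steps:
t(x, S) = -20 - 5*S (t(x, S) = (4 + S)*(-5) = -20 - 5*S)
c(P, W) = W*(-17 + P + W) (c(P, W) = (-17 + P + W)*W = W*(-17 + P + W))
L(F) = √(-80 + F) (L(F) = √((-20 - 5*12) + F) = √((-20 - 60) + F) = √(-80 + F))
1/(L(-470) + c(533, 402)) = 1/(√(-80 - 470) + 402*(-17 + 533 + 402)) = 1/(√(-550) + 402*918) = 1/(5*I*√22 + 369036) = 1/(369036 + 5*I*√22)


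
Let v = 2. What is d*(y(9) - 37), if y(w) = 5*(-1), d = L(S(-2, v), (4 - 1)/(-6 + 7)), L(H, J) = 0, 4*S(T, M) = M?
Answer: 0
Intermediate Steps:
S(T, M) = M/4
d = 0
y(w) = -5
d*(y(9) - 37) = 0*(-5 - 37) = 0*(-42) = 0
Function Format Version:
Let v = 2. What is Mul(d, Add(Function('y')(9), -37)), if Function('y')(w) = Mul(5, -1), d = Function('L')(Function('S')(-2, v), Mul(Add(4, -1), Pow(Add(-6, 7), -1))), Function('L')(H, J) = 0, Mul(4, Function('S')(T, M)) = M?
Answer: 0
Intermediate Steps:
Function('S')(T, M) = Mul(Rational(1, 4), M)
d = 0
Function('y')(w) = -5
Mul(d, Add(Function('y')(9), -37)) = Mul(0, Add(-5, -37)) = Mul(0, -42) = 0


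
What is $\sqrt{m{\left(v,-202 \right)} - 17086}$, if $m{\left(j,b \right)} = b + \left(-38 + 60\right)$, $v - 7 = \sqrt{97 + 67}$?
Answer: $i \sqrt{17266} \approx 131.4 i$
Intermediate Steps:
$v = 7 + 2 \sqrt{41}$ ($v = 7 + \sqrt{97 + 67} = 7 + \sqrt{164} = 7 + 2 \sqrt{41} \approx 19.806$)
$m{\left(j,b \right)} = 22 + b$ ($m{\left(j,b \right)} = b + 22 = 22 + b$)
$\sqrt{m{\left(v,-202 \right)} - 17086} = \sqrt{\left(22 - 202\right) - 17086} = \sqrt{-180 - 17086} = \sqrt{-17266} = i \sqrt{17266}$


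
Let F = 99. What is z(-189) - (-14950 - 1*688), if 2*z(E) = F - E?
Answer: 15782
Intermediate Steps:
z(E) = 99/2 - E/2 (z(E) = (99 - E)/2 = 99/2 - E/2)
z(-189) - (-14950 - 1*688) = (99/2 - 1/2*(-189)) - (-14950 - 1*688) = (99/2 + 189/2) - (-14950 - 688) = 144 - 1*(-15638) = 144 + 15638 = 15782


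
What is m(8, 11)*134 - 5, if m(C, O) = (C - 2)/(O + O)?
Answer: 347/11 ≈ 31.545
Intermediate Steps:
m(C, O) = (-2 + C)/(2*O) (m(C, O) = (-2 + C)/((2*O)) = (-2 + C)*(1/(2*O)) = (-2 + C)/(2*O))
m(8, 11)*134 - 5 = ((1/2)*(-2 + 8)/11)*134 - 5 = ((1/2)*(1/11)*6)*134 - 5 = (3/11)*134 - 5 = 402/11 - 5 = 347/11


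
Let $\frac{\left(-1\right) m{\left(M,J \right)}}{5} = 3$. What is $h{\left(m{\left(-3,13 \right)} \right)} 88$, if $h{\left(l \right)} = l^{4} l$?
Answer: $-66825000$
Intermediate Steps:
$m{\left(M,J \right)} = -15$ ($m{\left(M,J \right)} = \left(-5\right) 3 = -15$)
$h{\left(l \right)} = l^{5}$
$h{\left(m{\left(-3,13 \right)} \right)} 88 = \left(-15\right)^{5} \cdot 88 = \left(-759375\right) 88 = -66825000$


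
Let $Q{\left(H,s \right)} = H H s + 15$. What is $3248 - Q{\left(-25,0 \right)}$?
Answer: $3233$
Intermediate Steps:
$Q{\left(H,s \right)} = 15 + s H^{2}$ ($Q{\left(H,s \right)} = H^{2} s + 15 = s H^{2} + 15 = 15 + s H^{2}$)
$3248 - Q{\left(-25,0 \right)} = 3248 - \left(15 + 0 \left(-25\right)^{2}\right) = 3248 - \left(15 + 0 \cdot 625\right) = 3248 - \left(15 + 0\right) = 3248 - 15 = 3233$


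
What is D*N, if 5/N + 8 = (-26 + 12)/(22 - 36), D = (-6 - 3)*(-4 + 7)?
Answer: 135/7 ≈ 19.286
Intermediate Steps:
D = -27 (D = -9*3 = -27)
N = -5/7 (N = 5/(-8 + (-26 + 12)/(22 - 36)) = 5/(-8 - 14/(-14)) = 5/(-8 - 14*(-1/14)) = 5/(-8 + 1) = 5/(-7) = 5*(-⅐) = -5/7 ≈ -0.71429)
D*N = -27*(-5/7) = 135/7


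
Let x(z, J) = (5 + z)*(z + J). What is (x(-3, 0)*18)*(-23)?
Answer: 2484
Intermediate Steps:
x(z, J) = (5 + z)*(J + z)
(x(-3, 0)*18)*(-23) = (((-3)² + 5*0 + 5*(-3) + 0*(-3))*18)*(-23) = ((9 + 0 - 15 + 0)*18)*(-23) = -6*18*(-23) = -108*(-23) = 2484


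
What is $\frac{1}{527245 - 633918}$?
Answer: $- \frac{1}{106673} \approx -9.3744 \cdot 10^{-6}$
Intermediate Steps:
$\frac{1}{527245 - 633918} = \frac{1}{-106673} = - \frac{1}{106673}$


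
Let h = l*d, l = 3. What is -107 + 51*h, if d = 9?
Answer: 1270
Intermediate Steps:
h = 27 (h = 3*9 = 27)
-107 + 51*h = -107 + 51*27 = -107 + 1377 = 1270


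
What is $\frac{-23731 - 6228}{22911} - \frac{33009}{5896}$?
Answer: $- \frac{932907463}{135083256} \approx -6.9062$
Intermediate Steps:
$\frac{-23731 - 6228}{22911} - \frac{33009}{5896} = \left(-29959\right) \frac{1}{22911} - \frac{33009}{5896} = - \frac{29959}{22911} - \frac{33009}{5896} = - \frac{932907463}{135083256}$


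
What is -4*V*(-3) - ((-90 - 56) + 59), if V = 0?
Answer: 87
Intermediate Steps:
-4*V*(-3) - ((-90 - 56) + 59) = -4*0*(-3) - ((-90 - 56) + 59) = 0*(-3) - (-146 + 59) = 0 - 1*(-87) = 0 + 87 = 87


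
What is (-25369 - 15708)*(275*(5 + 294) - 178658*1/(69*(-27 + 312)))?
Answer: -66412306396459/19665 ≈ -3.3772e+9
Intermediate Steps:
(-25369 - 15708)*(275*(5 + 294) - 178658*1/(69*(-27 + 312))) = -41077*(275*299 - 178658/(69*285)) = -41077*(82225 - 178658/19665) = -41077*1616775967/19665 = -66412306396459/19665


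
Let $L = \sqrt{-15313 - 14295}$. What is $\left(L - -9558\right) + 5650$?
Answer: $15208 + 2 i \sqrt{7402} \approx 15208.0 + 172.07 i$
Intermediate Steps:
$L = 2 i \sqrt{7402}$ ($L = \sqrt{-29608} = 2 i \sqrt{7402} \approx 172.07 i$)
$\left(L - -9558\right) + 5650 = \left(2 i \sqrt{7402} - -9558\right) + 5650 = \left(2 i \sqrt{7402} + 9558\right) + 5650 = \left(9558 + 2 i \sqrt{7402}\right) + 5650 = 15208 + 2 i \sqrt{7402}$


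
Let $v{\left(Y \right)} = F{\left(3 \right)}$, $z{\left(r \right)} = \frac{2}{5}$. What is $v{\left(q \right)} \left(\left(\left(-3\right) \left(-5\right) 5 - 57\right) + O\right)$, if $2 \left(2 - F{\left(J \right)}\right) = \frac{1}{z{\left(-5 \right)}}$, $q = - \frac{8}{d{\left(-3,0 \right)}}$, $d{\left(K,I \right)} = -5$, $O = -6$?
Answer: $9$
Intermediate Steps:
$z{\left(r \right)} = \frac{2}{5}$ ($z{\left(r \right)} = 2 \cdot \frac{1}{5} = \frac{2}{5}$)
$q = \frac{8}{5}$ ($q = - \frac{8}{-5} = \left(-8\right) \left(- \frac{1}{5}\right) = \frac{8}{5} \approx 1.6$)
$F{\left(J \right)} = \frac{3}{4}$ ($F{\left(J \right)} = 2 - \frac{1}{2 \cdot \frac{2}{5}} = 2 - \frac{5}{4} = \frac{3}{4}$)
$v{\left(Y \right)} = \frac{3}{4}$
$v{\left(q \right)} \left(\left(\left(-3\right) \left(-5\right) 5 - 57\right) + O\right) = \frac{3 \left(\left(\left(-3\right) \left(-5\right) 5 - 57\right) - 6\right)}{4} = \frac{3 \left(\left(15 \cdot 5 - 57\right) - 6\right)}{4} = \frac{3 \left(\left(75 - 57\right) - 6\right)}{4} = \frac{3 \left(18 - 6\right)}{4} = \frac{3}{4} \cdot 12 = 9$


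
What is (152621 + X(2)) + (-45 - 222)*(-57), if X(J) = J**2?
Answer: 167844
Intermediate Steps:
(152621 + X(2)) + (-45 - 222)*(-57) = (152621 + 2**2) + (-45 - 222)*(-57) = (152621 + 4) - 267*(-57) = 152625 + 15219 = 167844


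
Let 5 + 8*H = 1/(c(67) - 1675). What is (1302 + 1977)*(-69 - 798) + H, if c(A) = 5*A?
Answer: -30475819661/10720 ≈ -2.8429e+6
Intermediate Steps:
H = -6701/10720 (H = -5/8 + 1/(8*(5*67 - 1675)) = -5/8 + 1/(8*(335 - 1675)) = -5/8 + (⅛)/(-1340) = -5/8 + (⅛)*(-1/1340) = -5/8 - 1/10720 = -6701/10720 ≈ -0.62509)
(1302 + 1977)*(-69 - 798) + H = (1302 + 1977)*(-69 - 798) - 6701/10720 = 3279*(-867) - 6701/10720 = -2842893 - 6701/10720 = -30475819661/10720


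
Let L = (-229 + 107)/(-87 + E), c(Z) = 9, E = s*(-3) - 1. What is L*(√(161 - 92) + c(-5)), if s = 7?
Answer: 1098/109 + 122*√69/109 ≈ 19.371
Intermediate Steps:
E = -22 (E = 7*(-3) - 1 = -21 - 1 = -22)
L = 122/109 (L = (-229 + 107)/(-87 - 22) = -122/(-109) = -122*(-1/109) = 122/109 ≈ 1.1193)
L*(√(161 - 92) + c(-5)) = 122*(√(161 - 92) + 9)/109 = 122*(√69 + 9)/109 = 122*(9 + √69)/109 = 1098/109 + 122*√69/109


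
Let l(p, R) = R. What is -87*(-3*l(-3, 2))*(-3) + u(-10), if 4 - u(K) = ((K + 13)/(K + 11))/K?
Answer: -15617/10 ≈ -1561.7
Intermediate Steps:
u(K) = 4 - (13 + K)/(K*(11 + K)) (u(K) = 4 - (K + 13)/(K + 11)/K = 4 - (13 + K)/(11 + K)/K = 4 - (13 + K)/(K*(11 + K)))
-87*(-3*l(-3, 2))*(-3) + u(-10) = -87*(-3*2)*(-3) + (-13 + 4*(-10)**2 + 43*(-10))/((-10)*(11 - 10)) = -(-522)*(-3) - 1/10*(-13 + 4*100 - 430)/1 = -87*18 - 1/10*1*(-13 + 400 - 430) = -1566 - 1/10*1*(-43) = -1566 + 43/10 = -15617/10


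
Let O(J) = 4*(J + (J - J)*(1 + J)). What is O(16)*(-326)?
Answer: -20864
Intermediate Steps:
O(J) = 4*J (O(J) = 4*(J + 0*(1 + J)) = 4*(J + 0) = 4*J)
O(16)*(-326) = (4*16)*(-326) = 64*(-326) = -20864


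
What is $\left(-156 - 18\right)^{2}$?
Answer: $30276$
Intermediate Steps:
$\left(-156 - 18\right)^{2} = \left(-174\right)^{2} = 30276$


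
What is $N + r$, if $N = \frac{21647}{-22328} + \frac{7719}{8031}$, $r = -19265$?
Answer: $- \frac{1151509157915}{59772056} \approx -19265.0$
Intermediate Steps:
$N = - \frac{499075}{59772056}$ ($N = 21647 \left(- \frac{1}{22328}\right) + 7719 \cdot \frac{1}{8031} = - \frac{21647}{22328} + \frac{2573}{2677} = - \frac{499075}{59772056} \approx -0.0083496$)
$N + r = - \frac{499075}{59772056} - 19265 = - \frac{1151509157915}{59772056}$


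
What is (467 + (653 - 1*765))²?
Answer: 126025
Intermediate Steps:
(467 + (653 - 1*765))² = (467 + (653 - 765))² = (467 - 112)² = 355² = 126025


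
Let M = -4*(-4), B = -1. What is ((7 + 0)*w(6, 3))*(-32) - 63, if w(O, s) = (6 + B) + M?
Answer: -4767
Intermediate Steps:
M = 16
w(O, s) = 21 (w(O, s) = (6 - 1) + 16 = 5 + 16 = 21)
((7 + 0)*w(6, 3))*(-32) - 63 = ((7 + 0)*21)*(-32) - 63 = (7*21)*(-32) - 63 = 147*(-32) - 63 = -4704 - 63 = -4767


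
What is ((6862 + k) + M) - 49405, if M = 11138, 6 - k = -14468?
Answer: -16931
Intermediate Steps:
k = 14474 (k = 6 - 1*(-14468) = 6 + 14468 = 14474)
((6862 + k) + M) - 49405 = ((6862 + 14474) + 11138) - 49405 = (21336 + 11138) - 49405 = 32474 - 49405 = -16931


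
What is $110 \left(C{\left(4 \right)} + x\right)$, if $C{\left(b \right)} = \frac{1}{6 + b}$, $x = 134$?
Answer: $14751$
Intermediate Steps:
$110 \left(C{\left(4 \right)} + x\right) = 110 \left(\frac{1}{6 + 4} + 134\right) = 110 \left(\frac{1}{10} + 134\right) = 110 \cdot \frac{1341}{10} = 14751$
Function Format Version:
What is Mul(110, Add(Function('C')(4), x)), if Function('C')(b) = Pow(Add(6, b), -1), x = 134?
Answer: 14751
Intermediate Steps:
Mul(110, Add(Function('C')(4), x)) = Mul(110, Add(Pow(Add(6, 4), -1), 134)) = Mul(110, Add(Pow(10, -1), 134)) = Mul(110, Add(Rational(1, 10), 134)) = Mul(110, Rational(1341, 10)) = 14751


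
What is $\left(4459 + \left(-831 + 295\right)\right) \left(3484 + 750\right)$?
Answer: $16609982$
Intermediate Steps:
$\left(4459 + \left(-831 + 295\right)\right) \left(3484 + 750\right) = \left(4459 - 536\right) 4234 = 3923 \cdot 4234 = 16609982$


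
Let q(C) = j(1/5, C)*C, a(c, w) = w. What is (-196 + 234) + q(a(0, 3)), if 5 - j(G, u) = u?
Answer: 44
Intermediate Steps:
j(G, u) = 5 - u
q(C) = C*(5 - C) (q(C) = (5 - C)*C = C*(5 - C))
(-196 + 234) + q(a(0, 3)) = (-196 + 234) + 3*(5 - 1*3) = 38 + 3*(5 - 3) = 38 + 3*2 = 38 + 6 = 44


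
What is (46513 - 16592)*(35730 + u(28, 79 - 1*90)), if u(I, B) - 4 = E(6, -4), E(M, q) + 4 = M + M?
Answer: 1069436382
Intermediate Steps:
E(M, q) = -4 + 2*M (E(M, q) = -4 + (M + M) = -4 + 2*M)
u(I, B) = 12 (u(I, B) = 4 + (-4 + 2*6) = 4 + (-4 + 12) = 4 + 8 = 12)
(46513 - 16592)*(35730 + u(28, 79 - 1*90)) = (46513 - 16592)*(35730 + 12) = 29921*35742 = 1069436382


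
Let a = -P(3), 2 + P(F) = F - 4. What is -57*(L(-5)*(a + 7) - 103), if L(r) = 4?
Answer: 3591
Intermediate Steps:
P(F) = -6 + F (P(F) = -2 + (F - 4) = -2 + (-4 + F) = -6 + F)
a = 3 (a = -(-6 + 3) = -1*(-3) = 3)
-57*(L(-5)*(a + 7) - 103) = -57*(4*(3 + 7) - 103) = -57*(4*10 - 103) = -57*(40 - 103) = -57*(-63) = 3591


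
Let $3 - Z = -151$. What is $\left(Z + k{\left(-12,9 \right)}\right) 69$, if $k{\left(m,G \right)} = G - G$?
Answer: $10626$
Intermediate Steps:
$Z = 154$ ($Z = 3 - -151 = 3 + 151 = 154$)
$k{\left(m,G \right)} = 0$
$\left(Z + k{\left(-12,9 \right)}\right) 69 = \left(154 + 0\right) 69 = 154 \cdot 69 = 10626$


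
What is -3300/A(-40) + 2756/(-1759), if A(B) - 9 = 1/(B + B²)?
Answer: -9094028996/24698119 ≈ -368.21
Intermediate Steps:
A(B) = 9 + 1/(B + B²)
-3300/A(-40) + 2756/(-1759) = -3300*(-40*(1 - 40)/(1 + 9*(-40) + 9*(-40)²)) + 2756/(-1759) = -3300*1560/(1 - 360 + 9*1600) + 2756*(-1/1759) = -3300*1560/(1 - 360 + 14400) - 2756/1759 = -3300/((-1/40*(-1/39)*14041)) - 2756/1759 = -3300/14041/1560 - 2756/1759 = -3300*1560/14041 - 2756/1759 = -5148000/14041 - 2756/1759 = -9094028996/24698119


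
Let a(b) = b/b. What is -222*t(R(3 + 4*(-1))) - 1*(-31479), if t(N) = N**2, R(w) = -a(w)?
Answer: 31257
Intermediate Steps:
a(b) = 1
R(w) = -1 (R(w) = -1*1 = -1)
-222*t(R(3 + 4*(-1))) - 1*(-31479) = -222*(-1)**2 - 1*(-31479) = -222*1 + 31479 = -222 + 31479 = 31257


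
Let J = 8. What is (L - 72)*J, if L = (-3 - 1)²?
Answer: -448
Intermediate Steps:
L = 16 (L = (-4)² = 16)
(L - 72)*J = (16 - 72)*8 = -56*8 = -448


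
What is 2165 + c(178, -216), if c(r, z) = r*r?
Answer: 33849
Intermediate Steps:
c(r, z) = r²
2165 + c(178, -216) = 2165 + 178² = 2165 + 31684 = 33849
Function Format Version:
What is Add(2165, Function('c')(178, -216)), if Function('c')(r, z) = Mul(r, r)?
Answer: 33849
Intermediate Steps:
Function('c')(r, z) = Pow(r, 2)
Add(2165, Function('c')(178, -216)) = Add(2165, Pow(178, 2)) = Add(2165, 31684) = 33849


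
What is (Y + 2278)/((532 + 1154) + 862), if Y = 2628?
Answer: 2453/1274 ≈ 1.9254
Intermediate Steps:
(Y + 2278)/((532 + 1154) + 862) = (2628 + 2278)/((532 + 1154) + 862) = 4906/(1686 + 862) = 4906/2548 = 4906*(1/2548) = 2453/1274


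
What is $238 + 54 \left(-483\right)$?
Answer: $-25844$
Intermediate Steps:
$238 + 54 \left(-483\right) = 238 - 26082 = -25844$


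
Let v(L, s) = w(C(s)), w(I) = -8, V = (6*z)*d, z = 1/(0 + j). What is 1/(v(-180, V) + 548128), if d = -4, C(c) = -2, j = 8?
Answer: 1/548120 ≈ 1.8244e-6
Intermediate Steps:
z = 1/8 (z = 1/(0 + 8) = 1/8 ≈ 0.12500)
V = -3 (V = (6*(1/8))*(-4) = (3/4)*(-4) = -3)
v(L, s) = -8
1/(v(-180, V) + 548128) = 1/(-8 + 548128) = 1/548120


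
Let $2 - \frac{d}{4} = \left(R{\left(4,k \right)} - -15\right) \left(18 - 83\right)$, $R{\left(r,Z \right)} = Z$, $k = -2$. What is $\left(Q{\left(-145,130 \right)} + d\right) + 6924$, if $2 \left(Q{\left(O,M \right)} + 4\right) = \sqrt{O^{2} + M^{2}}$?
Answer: $10308 + \frac{5 \sqrt{1517}}{2} \approx 10405.0$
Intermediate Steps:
$Q{\left(O,M \right)} = -4 + \frac{\sqrt{M^{2} + O^{2}}}{2}$ ($Q{\left(O,M \right)} = -4 + \frac{\sqrt{O^{2} + M^{2}}}{2} = -4 + \frac{\sqrt{M^{2} + O^{2}}}{2}$)
$d = 3388$ ($d = 8 - 4 \left(-2 - -15\right) \left(18 - 83\right) = 8 - 4 \left(-2 + 15\right) \left(-65\right) = 8 - 4 \cdot 13 \left(-65\right) = 8 - -3380 = 8 + 3380 = 3388$)
$\left(Q{\left(-145,130 \right)} + d\right) + 6924 = \left(\left(-4 + \frac{\sqrt{130^{2} + \left(-145\right)^{2}}}{2}\right) + 3388\right) + 6924 = \left(\left(-4 + \frac{\sqrt{16900 + 21025}}{2}\right) + 3388\right) + 6924 = \left(\left(-4 + \frac{\sqrt{37925}}{2}\right) + 3388\right) + 6924 = \left(\left(-4 + \frac{5 \sqrt{1517}}{2}\right) + 3388\right) + 6924 = \left(3384 + \frac{5 \sqrt{1517}}{2}\right) + 6924 = 10308 + \frac{5 \sqrt{1517}}{2}$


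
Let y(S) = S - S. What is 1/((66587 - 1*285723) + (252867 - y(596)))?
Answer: 1/33731 ≈ 2.9646e-5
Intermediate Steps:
y(S) = 0
1/((66587 - 1*285723) + (252867 - y(596))) = 1/((66587 - 1*285723) + (252867 - 1*0)) = 1/((66587 - 285723) + (252867 + 0)) = 1/(-219136 + 252867) = 1/33731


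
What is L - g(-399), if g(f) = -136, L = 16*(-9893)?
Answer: -158152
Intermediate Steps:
L = -158288
L - g(-399) = -158288 - 1*(-136) = -158288 + 136 = -158152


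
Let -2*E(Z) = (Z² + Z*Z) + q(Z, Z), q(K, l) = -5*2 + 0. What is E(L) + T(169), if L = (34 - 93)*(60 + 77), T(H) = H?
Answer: -65334715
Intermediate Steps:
q(K, l) = -10 (q(K, l) = -10 + 0 = -10)
L = -8083 (L = -59*137 = -8083)
E(Z) = 5 - Z² (E(Z) = -((Z² + Z*Z) - 10)/2 = -((Z² + Z²) - 10)/2 = -(2*Z² - 10)/2 = -(-10 + 2*Z²)/2 = 5 - Z²)
E(L) + T(169) = (5 - 1*(-8083)²) + 169 = (5 - 1*65334889) + 169 = (5 - 65334889) + 169 = -65334884 + 169 = -65334715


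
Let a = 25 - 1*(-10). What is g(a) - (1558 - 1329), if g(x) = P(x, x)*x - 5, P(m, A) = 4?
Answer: -94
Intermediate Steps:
a = 35 (a = 25 + 10 = 35)
g(x) = -5 + 4*x (g(x) = 4*x - 5 = -5 + 4*x)
g(a) - (1558 - 1329) = (-5 + 4*35) - (1558 - 1329) = (-5 + 140) - 1*229 = 135 - 229 = -94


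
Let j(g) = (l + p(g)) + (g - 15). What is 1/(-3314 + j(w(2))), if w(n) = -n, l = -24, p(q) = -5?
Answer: -1/3360 ≈ -0.00029762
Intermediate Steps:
j(g) = -44 + g (j(g) = (-24 - 5) + (g - 15) = -29 + (-15 + g) = -44 + g)
1/(-3314 + j(w(2))) = 1/(-3314 + (-44 - 1*2)) = 1/(-3314 + (-44 - 2)) = 1/(-3314 - 46) = 1/(-3360) = -1/3360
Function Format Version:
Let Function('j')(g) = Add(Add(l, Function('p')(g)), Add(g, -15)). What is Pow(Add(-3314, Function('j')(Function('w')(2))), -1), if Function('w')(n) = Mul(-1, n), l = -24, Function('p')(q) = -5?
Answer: Rational(-1, 3360) ≈ -0.00029762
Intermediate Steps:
Function('j')(g) = Add(-44, g) (Function('j')(g) = Add(Add(-24, -5), Add(g, -15)) = Add(-29, Add(-15, g)) = Add(-44, g))
Pow(Add(-3314, Function('j')(Function('w')(2))), -1) = Pow(Add(-3314, Add(-44, Mul(-1, 2))), -1) = Pow(Add(-3314, Add(-44, -2)), -1) = Pow(Add(-3314, -46), -1) = Pow(-3360, -1) = Rational(-1, 3360)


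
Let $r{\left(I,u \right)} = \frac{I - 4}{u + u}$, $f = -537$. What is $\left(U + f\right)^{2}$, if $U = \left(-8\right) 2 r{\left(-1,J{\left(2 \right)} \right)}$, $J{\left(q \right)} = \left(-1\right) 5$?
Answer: $297025$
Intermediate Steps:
$J{\left(q \right)} = -5$
$r{\left(I,u \right)} = \frac{-4 + I}{2 u}$
$U = -8$ ($U = \left(-8\right) 2 \frac{-4 - 1}{2 \left(-5\right)} = - 16 \cdot \frac{1}{2} \left(- \frac{1}{5}\right) \left(-5\right) = \left(-16\right) \frac{1}{2} = -8$)
$\left(U + f\right)^{2} = \left(-8 - 537\right)^{2} = \left(-545\right)^{2} = 297025$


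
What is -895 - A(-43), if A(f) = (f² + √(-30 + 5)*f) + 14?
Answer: -2758 + 215*I ≈ -2758.0 + 215.0*I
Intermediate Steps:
A(f) = 14 + f² + 5*I*f (A(f) = (f² + √(-25)*f) + 14 = (f² + (5*I)*f) + 14 = (f² + 5*I*f) + 14 = 14 + f² + 5*I*f)
-895 - A(-43) = -895 - (14 + (-43)² + 5*I*(-43)) = -895 - (14 + 1849 - 215*I) = -895 - (1863 - 215*I) = -895 + (-1863 + 215*I) = -2758 + 215*I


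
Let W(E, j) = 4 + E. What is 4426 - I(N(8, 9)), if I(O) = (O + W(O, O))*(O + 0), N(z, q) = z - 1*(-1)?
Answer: 4228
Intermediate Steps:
N(z, q) = 1 + z (N(z, q) = z + 1 = 1 + z)
I(O) = O*(4 + 2*O) (I(O) = (O + (4 + O))*(O + 0) = (4 + 2*O)*O = O*(4 + 2*O))
4426 - I(N(8, 9)) = 4426 - 2*(1 + 8)*(2 + (1 + 8)) = 4426 - 2*9*(2 + 9) = 4426 - 2*9*11 = 4426 - 1*198 = 4426 - 198 = 4228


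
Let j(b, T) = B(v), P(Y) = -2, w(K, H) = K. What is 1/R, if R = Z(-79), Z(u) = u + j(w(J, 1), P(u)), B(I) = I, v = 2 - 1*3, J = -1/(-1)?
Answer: -1/80 ≈ -0.012500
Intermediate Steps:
J = 1 (J = -1*(-1) = 1)
v = -1 (v = 2 - 3 = -1)
j(b, T) = -1
Z(u) = -1 + u (Z(u) = u - 1 = -1 + u)
R = -80 (R = -1 - 79 = -80)
1/R = 1/(-80) = -1/80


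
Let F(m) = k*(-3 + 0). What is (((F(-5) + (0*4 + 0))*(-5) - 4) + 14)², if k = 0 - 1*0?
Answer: 100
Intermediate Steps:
k = 0 (k = 0 + 0 = 0)
F(m) = 0 (F(m) = 0*(-3 + 0) = 0*(-3) = 0)
(((F(-5) + (0*4 + 0))*(-5) - 4) + 14)² = (((0 + (0*4 + 0))*(-5) - 4) + 14)² = (((0 + (0 + 0))*(-5) - 4) + 14)² = (((0 + 0)*(-5) - 4) + 14)² = ((0*(-5) - 4) + 14)² = ((0 - 4) + 14)² = (-4 + 14)² = 10² = 100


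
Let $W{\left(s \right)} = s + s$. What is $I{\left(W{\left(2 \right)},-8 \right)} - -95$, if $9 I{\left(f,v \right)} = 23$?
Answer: $\frac{878}{9} \approx 97.556$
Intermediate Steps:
$W{\left(s \right)} = 2 s$
$I{\left(f,v \right)} = \frac{23}{9}$ ($I{\left(f,v \right)} = \frac{1}{9} \cdot 23 = \frac{23}{9}$)
$I{\left(W{\left(2 \right)},-8 \right)} - -95 = \frac{23}{9} - -95 = \frac{23}{9} + 95 = \frac{878}{9}$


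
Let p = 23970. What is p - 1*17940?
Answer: 6030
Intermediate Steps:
p - 1*17940 = 23970 - 1*17940 = 23970 - 17940 = 6030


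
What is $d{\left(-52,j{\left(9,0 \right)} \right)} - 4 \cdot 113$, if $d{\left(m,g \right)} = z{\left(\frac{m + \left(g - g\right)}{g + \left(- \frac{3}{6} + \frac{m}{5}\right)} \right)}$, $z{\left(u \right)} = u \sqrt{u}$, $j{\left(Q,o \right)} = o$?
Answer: $-452 + \frac{1040 \sqrt{14170}}{11881} \approx -441.58$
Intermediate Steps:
$z{\left(u \right)} = u^{\frac{3}{2}}$
$d{\left(m,g \right)} = \left(\frac{m}{- \frac{1}{2} + g + \frac{m}{5}}\right)^{\frac{3}{2}}$ ($d{\left(m,g \right)} = \left(\frac{m + \left(g - g\right)}{g + \left(- \frac{3}{6} + \frac{m}{5}\right)}\right)^{\frac{3}{2}} = \left(\frac{m + 0}{g + \left(\left(-3\right) \frac{1}{6} + m \frac{1}{5}\right)}\right)^{\frac{3}{2}} = \left(\frac{m}{g + \left(- \frac{1}{2} + \frac{m}{5}\right)}\right)^{\frac{3}{2}} = \left(\frac{m}{- \frac{1}{2} + g + \frac{m}{5}}\right)^{\frac{3}{2}}$)
$d{\left(-52,j{\left(9,0 \right)} \right)} - 4 \cdot 113 = 10 \sqrt{10} \left(- \frac{52}{-5 + 2 \left(-52\right) + 10 \cdot 0}\right)^{\frac{3}{2}} - 4 \cdot 113 = 10 \sqrt{10} \left(- \frac{52}{-5 - 104 + 0}\right)^{\frac{3}{2}} - 452 = 10 \sqrt{10} \left(- \frac{52}{-109}\right)^{\frac{3}{2}} - 452 = 10 \sqrt{10} \left(\left(-52\right) \left(- \frac{1}{109}\right)\right)^{\frac{3}{2}} - 452 = 10 \sqrt{10} \left(\frac{52}{109}\right)^{\frac{3}{2}} - 452 = 10 \sqrt{10} \frac{104 \sqrt{1417}}{11881} - 452 = \frac{1040 \sqrt{14170}}{11881} - 452 = -452 + \frac{1040 \sqrt{14170}}{11881}$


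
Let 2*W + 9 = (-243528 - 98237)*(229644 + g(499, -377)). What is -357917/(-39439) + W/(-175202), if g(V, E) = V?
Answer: 775548239084956/3454895839 ≈ 2.2448e+5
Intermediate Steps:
W = -39327411202 (W = -9/2 + ((-243528 - 98237)*(229644 + 499))/2 = -9/2 + (-341765*230143)/2 = -9/2 + (1/2)*(-78654822395) = -9/2 - 78654822395/2 = -39327411202)
-357917/(-39439) + W/(-175202) = -357917/(-39439) - 39327411202/(-175202) = -357917*(-1/39439) - 39327411202*(-1/175202) = 357917/39439 + 19663705601/87601 = 775548239084956/3454895839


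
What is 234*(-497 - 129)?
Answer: -146484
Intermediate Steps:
234*(-497 - 129) = 234*(-626) = -146484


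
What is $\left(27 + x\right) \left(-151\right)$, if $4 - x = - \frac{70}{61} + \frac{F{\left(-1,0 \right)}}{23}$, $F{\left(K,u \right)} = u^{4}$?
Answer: $- \frac{296111}{61} \approx -4854.3$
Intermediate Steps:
$x = \frac{314}{61}$ ($x = 4 - \left(- \frac{70}{61} + \frac{0^{4}}{23}\right) = 4 - \left(\left(-70\right) \frac{1}{61} + 0 \cdot \frac{1}{23}\right) = 4 - \left(- \frac{70}{61} + 0\right) = 4 - - \frac{70}{61} = 4 + \frac{70}{61} = \frac{314}{61} \approx 5.1475$)
$\left(27 + x\right) \left(-151\right) = \left(27 + \frac{314}{61}\right) \left(-151\right) = \frac{1961}{61} \left(-151\right) = - \frac{296111}{61}$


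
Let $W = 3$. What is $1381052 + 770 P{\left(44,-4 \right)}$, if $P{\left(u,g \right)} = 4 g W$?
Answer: $1344092$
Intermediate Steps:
$P{\left(u,g \right)} = 12 g$ ($P{\left(u,g \right)} = 4 g 3 = 12 g$)
$1381052 + 770 P{\left(44,-4 \right)} = 1381052 + 770 \cdot 12 \left(-4\right) = 1381052 + 770 \left(-48\right) = 1381052 - 36960 = 1344092$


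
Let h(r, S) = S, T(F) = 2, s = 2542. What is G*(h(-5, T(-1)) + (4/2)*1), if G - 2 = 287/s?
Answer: 262/31 ≈ 8.4516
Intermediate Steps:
G = 131/62 (G = 2 + 287/2542 = 2 + 287*(1/2542) = 2 + 7/62 = 131/62 ≈ 2.1129)
G*(h(-5, T(-1)) + (4/2)*1) = 131*(2 + (4/2)*1)/62 = 131*(2 + (4*(1/2))*1)/62 = 131*(2 + 2*1)/62 = 131*(2 + 2)/62 = (131/62)*4 = 262/31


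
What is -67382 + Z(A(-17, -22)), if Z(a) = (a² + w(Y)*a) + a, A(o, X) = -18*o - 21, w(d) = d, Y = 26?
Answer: 21538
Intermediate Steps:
A(o, X) = -21 - 18*o
Z(a) = a² + 27*a (Z(a) = (a² + 26*a) + a = a² + 27*a)
-67382 + Z(A(-17, -22)) = -67382 + (-21 - 18*(-17))*(27 + (-21 - 18*(-17))) = -67382 + (-21 + 306)*(27 + (-21 + 306)) = -67382 + 285*(27 + 285) = -67382 + 285*312 = -67382 + 88920 = 21538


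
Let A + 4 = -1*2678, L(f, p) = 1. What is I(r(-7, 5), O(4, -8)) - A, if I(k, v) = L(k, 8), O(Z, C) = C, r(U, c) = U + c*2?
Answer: 2683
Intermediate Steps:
r(U, c) = U + 2*c
I(k, v) = 1
A = -2682 (A = -4 - 1*2678 = -4 - 2678 = -2682)
I(r(-7, 5), O(4, -8)) - A = 1 - 1*(-2682) = 1 + 2682 = 2683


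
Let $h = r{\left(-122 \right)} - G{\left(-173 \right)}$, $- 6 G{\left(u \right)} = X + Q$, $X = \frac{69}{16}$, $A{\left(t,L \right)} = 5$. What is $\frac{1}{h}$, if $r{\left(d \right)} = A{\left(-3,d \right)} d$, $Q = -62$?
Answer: $- \frac{96}{59483} \approx -0.0016139$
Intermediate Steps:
$X = \frac{69}{16}$ ($X = 69 \cdot \frac{1}{16} = \frac{69}{16} \approx 4.3125$)
$G{\left(u \right)} = \frac{923}{96}$ ($G{\left(u \right)} = - \frac{\frac{69}{16} - 62}{6} = \left(- \frac{1}{6}\right) \left(- \frac{923}{16}\right) = \frac{923}{96}$)
$r{\left(d \right)} = 5 d$
$h = - \frac{59483}{96}$ ($h = 5 \left(-122\right) - \frac{923}{96} = -610 - \frac{923}{96} = - \frac{59483}{96} \approx -619.61$)
$\frac{1}{h} = \frac{1}{- \frac{59483}{96}} = - \frac{96}{59483}$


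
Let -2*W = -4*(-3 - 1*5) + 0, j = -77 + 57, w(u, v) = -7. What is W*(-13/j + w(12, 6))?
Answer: 508/5 ≈ 101.60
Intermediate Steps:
j = -20
W = -16 (W = -(-4*(-3 - 1*5) + 0)/2 = -(-4*(-3 - 5) + 0)/2 = -(-4*(-8) + 0)/2 = -(32 + 0)/2 = -½*32 = -16)
W*(-13/j + w(12, 6)) = -16*(-13/(-20) - 7) = -16*(-13*(-1/20) - 7) = -16*(13/20 - 7) = -16*(-127/20) = 508/5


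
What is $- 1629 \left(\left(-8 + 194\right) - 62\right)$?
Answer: $-201996$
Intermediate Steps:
$- 1629 \left(\left(-8 + 194\right) - 62\right) = - 1629 \left(186 - 62\right) = \left(-1629\right) 124 = -201996$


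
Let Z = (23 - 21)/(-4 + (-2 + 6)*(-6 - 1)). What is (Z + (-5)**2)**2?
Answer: 159201/256 ≈ 621.88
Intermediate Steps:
Z = -1/16 (Z = 2/(-4 + 4*(-7)) = 2/(-4 - 28) = 2/(-32) = 2*(-1/32) = -1/16 ≈ -0.062500)
(Z + (-5)**2)**2 = (-1/16 + (-5)**2)**2 = (-1/16 + 25)**2 = (399/16)**2 = 159201/256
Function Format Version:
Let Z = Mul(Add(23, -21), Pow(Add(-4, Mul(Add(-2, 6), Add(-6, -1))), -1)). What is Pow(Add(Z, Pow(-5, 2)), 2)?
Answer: Rational(159201, 256) ≈ 621.88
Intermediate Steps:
Z = Rational(-1, 16) (Z = Mul(2, Pow(Add(-4, Mul(4, -7)), -1)) = Mul(2, Pow(Add(-4, -28), -1)) = Mul(2, Pow(-32, -1)) = Mul(2, Rational(-1, 32)) = Rational(-1, 16) ≈ -0.062500)
Pow(Add(Z, Pow(-5, 2)), 2) = Pow(Add(Rational(-1, 16), Pow(-5, 2)), 2) = Pow(Add(Rational(-1, 16), 25), 2) = Pow(Rational(399, 16), 2) = Rational(159201, 256)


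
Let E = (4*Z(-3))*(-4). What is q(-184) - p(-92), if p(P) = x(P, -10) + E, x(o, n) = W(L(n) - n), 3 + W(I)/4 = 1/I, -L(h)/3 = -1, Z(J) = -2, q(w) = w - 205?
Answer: -5321/13 ≈ -409.31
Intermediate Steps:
q(w) = -205 + w
L(h) = 3 (L(h) = -3*(-1) = 3)
W(I) = -12 + 4/I (W(I) = -12 + 4*(1/I) = -12 + 4/I)
x(o, n) = -12 + 4/(3 - n)
E = 32 (E = (4*(-2))*(-4) = -8*(-4) = 32)
p(P) = 264/13 (p(P) = 4*(8 - 3*(-10))/(-3 - 10) + 32 = 4*(8 + 30)/(-13) + 32 = 4*(-1/13)*38 + 32 = -152/13 + 32 = 264/13)
q(-184) - p(-92) = (-205 - 184) - 1*264/13 = -389 - 264/13 = -5321/13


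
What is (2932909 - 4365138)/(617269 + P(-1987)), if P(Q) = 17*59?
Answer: -1432229/618272 ≈ -2.3165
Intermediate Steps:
P(Q) = 1003
(2932909 - 4365138)/(617269 + P(-1987)) = (2932909 - 4365138)/(617269 + 1003) = -1432229/618272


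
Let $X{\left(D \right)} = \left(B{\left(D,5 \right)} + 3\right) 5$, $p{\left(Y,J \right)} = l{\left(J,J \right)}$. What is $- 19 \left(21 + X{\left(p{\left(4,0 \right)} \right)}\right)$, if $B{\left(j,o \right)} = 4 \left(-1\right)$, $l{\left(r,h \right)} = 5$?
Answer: $-304$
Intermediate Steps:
$B{\left(j,o \right)} = -4$
$p{\left(Y,J \right)} = 5$
$X{\left(D \right)} = -5$ ($X{\left(D \right)} = \left(-4 + 3\right) 5 = \left(-1\right) 5 = -5$)
$- 19 \left(21 + X{\left(p{\left(4,0 \right)} \right)}\right) = - 19 \left(21 - 5\right) = \left(-19\right) 16 = -304$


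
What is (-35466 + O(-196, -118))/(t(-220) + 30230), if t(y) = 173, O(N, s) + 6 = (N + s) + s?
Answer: -35904/30403 ≈ -1.1809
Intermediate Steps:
O(N, s) = -6 + N + 2*s (O(N, s) = -6 + ((N + s) + s) = -6 + (N + 2*s) = -6 + N + 2*s)
(-35466 + O(-196, -118))/(t(-220) + 30230) = (-35466 + (-6 - 196 + 2*(-118)))/(173 + 30230) = (-35466 + (-6 - 196 - 236))/30403 = (-35466 - 438)*(1/30403) = -35904*1/30403 = -35904/30403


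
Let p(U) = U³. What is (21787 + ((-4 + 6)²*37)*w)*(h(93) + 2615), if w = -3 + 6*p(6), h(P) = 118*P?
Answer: 2896508939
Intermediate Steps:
w = 1293 (w = -3 + 6*6³ = -3 + 6*216 = -3 + 1296 = 1293)
(21787 + ((-4 + 6)²*37)*w)*(h(93) + 2615) = (21787 + ((-4 + 6)²*37)*1293)*(118*93 + 2615) = (21787 + (2²*37)*1293)*(10974 + 2615) = (21787 + (4*37)*1293)*13589 = (21787 + 148*1293)*13589 = (21787 + 191364)*13589 = 213151*13589 = 2896508939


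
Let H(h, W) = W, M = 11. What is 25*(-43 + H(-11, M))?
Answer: -800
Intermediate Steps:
25*(-43 + H(-11, M)) = 25*(-43 + 11) = 25*(-32) = -800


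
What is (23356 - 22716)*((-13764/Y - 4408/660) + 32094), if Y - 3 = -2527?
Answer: 427691419264/20823 ≈ 2.0539e+7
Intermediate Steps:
Y = -2524 (Y = 3 - 2527 = -2524)
(23356 - 22716)*((-13764/Y - 4408/660) + 32094) = (23356 - 22716)*((-13764/(-2524) - 4408/660) + 32094) = 640*((-13764*(-1/2524) - 4408*1/660) + 32094) = 640*((3441/631 - 1102/165) + 32094) = 640*(-127597/104115 + 32094) = 640*(3341339213/104115) = 427691419264/20823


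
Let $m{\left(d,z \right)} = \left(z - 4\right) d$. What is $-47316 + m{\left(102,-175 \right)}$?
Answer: $-65574$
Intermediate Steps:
$m{\left(d,z \right)} = d \left(-4 + z\right)$ ($m{\left(d,z \right)} = \left(-4 + z\right) d = d \left(-4 + z\right)$)
$-47316 + m{\left(102,-175 \right)} = -47316 + 102 \left(-4 - 175\right) = -47316 + 102 \left(-179\right) = -47316 - 18258 = -65574$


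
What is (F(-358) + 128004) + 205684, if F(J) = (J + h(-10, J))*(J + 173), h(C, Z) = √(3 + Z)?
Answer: 399918 - 185*I*√355 ≈ 3.9992e+5 - 3485.7*I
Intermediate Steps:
F(J) = (173 + J)*(J + √(3 + J)) (F(J) = (J + √(3 + J))*(J + 173) = (J + √(3 + J))*(173 + J) = (173 + J)*(J + √(3 + J)))
(F(-358) + 128004) + 205684 = (((-358)² + 173*(-358) + 173*√(3 - 358) - 358*√(3 - 358)) + 128004) + 205684 = ((128164 - 61934 + 173*√(-355) - 358*I*√355) + 128004) + 205684 = ((128164 - 61934 + 173*(I*√355) - 358*I*√355) + 128004) + 205684 = ((128164 - 61934 + 173*I*√355 - 358*I*√355) + 128004) + 205684 = ((66230 - 185*I*√355) + 128004) + 205684 = (194234 - 185*I*√355) + 205684 = 399918 - 185*I*√355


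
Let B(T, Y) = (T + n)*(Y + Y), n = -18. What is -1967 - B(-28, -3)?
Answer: -2243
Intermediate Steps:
B(T, Y) = 2*Y*(-18 + T) (B(T, Y) = (T - 18)*(Y + Y) = (-18 + T)*(2*Y) = 2*Y*(-18 + T))
-1967 - B(-28, -3) = -1967 - 2*(-3)*(-18 - 28) = -1967 - 2*(-3)*(-46) = -1967 - 1*276 = -1967 - 276 = -2243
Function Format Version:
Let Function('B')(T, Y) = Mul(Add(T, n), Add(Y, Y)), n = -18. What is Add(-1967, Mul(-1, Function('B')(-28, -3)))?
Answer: -2243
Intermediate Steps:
Function('B')(T, Y) = Mul(2, Y, Add(-18, T)) (Function('B')(T, Y) = Mul(Add(T, -18), Add(Y, Y)) = Mul(Add(-18, T), Mul(2, Y)) = Mul(2, Y, Add(-18, T)))
Add(-1967, Mul(-1, Function('B')(-28, -3))) = Add(-1967, Mul(-1, Mul(2, -3, Add(-18, -28)))) = Add(-1967, Mul(-1, Mul(2, -3, -46))) = Add(-1967, Mul(-1, 276)) = Add(-1967, -276) = -2243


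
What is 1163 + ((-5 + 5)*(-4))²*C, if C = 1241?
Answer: 1163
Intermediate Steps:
1163 + ((-5 + 5)*(-4))²*C = 1163 + ((-5 + 5)*(-4))²*1241 = 1163 + (0*(-4))²*1241 = 1163 + 0²*1241 = 1163 + 0*1241 = 1163 + 0 = 1163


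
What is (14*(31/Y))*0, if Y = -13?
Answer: 0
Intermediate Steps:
(14*(31/Y))*0 = (14*(31/(-13)))*0 = (14*(31*(-1/13)))*0 = (14*(-31/13))*0 = -434/13*0 = 0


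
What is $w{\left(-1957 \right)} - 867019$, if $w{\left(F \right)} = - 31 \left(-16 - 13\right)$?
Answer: $-866120$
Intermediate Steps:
$w{\left(F \right)} = 899$ ($w{\left(F \right)} = \left(-31\right) \left(-29\right) = 899$)
$w{\left(-1957 \right)} - 867019 = 899 - 867019 = -866120$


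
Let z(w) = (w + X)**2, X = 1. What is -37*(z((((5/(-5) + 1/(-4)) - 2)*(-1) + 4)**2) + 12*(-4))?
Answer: -26719957/256 ≈ -1.0437e+5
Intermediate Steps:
z(w) = (1 + w)**2 (z(w) = (w + 1)**2 = (1 + w)**2)
-37*(z((((5/(-5) + 1/(-4)) - 2)*(-1) + 4)**2) + 12*(-4)) = -37*((1 + (((5/(-5) + 1/(-4)) - 2)*(-1) + 4)**2)**2 + 12*(-4)) = -37*((1 + (((5*(-1/5) + 1*(-1/4)) - 2)*(-1) + 4)**2)**2 - 48) = -37*((1 + (((-1 - 1/4) - 2)*(-1) + 4)**2)**2 - 48) = -37*((1 + ((-5/4 - 2)*(-1) + 4)**2)**2 - 48) = -37*((1 + (-13/4*(-1) + 4)**2)**2 - 48) = -37*((1 + (13/4 + 4)**2)**2 - 48) = -37*((1 + (29/4)**2)**2 - 48) = -37*((1 + 841/16)**2 - 48) = -37*((857/16)**2 - 48) = -37*(734449/256 - 48) = -37*722161/256 = -26719957/256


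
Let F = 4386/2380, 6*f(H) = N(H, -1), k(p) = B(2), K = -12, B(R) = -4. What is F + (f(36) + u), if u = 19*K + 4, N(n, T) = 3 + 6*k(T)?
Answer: -7898/35 ≈ -225.66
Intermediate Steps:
k(p) = -4
N(n, T) = -21 (N(n, T) = 3 + 6*(-4) = 3 - 24 = -21)
f(H) = -7/2 (f(H) = (⅙)*(-21) = -7/2)
u = -224 (u = 19*(-12) + 4 = -228 + 4 = -224)
F = 129/70 (F = 4386*(1/2380) = 129/70 ≈ 1.8429)
F + (f(36) + u) = 129/70 + (-7/2 - 224) = 129/70 - 455/2 = -7898/35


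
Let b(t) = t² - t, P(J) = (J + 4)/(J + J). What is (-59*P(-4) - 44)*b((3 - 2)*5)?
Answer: -880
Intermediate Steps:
P(J) = (4 + J)/(2*J) (P(J) = (4 + J)/((2*J)) = (4 + J)*(1/(2*J)) = (4 + J)/(2*J))
(-59*P(-4) - 44)*b((3 - 2)*5) = (-59*(4 - 4)/(2*(-4)) - 44)*(((3 - 2)*5)*(-1 + (3 - 2)*5)) = (-59*(-1)*0/(2*4) - 44)*((1*5)*(-1 + 1*5)) = (-59*0 - 44)*(5*(-1 + 5)) = (0 - 44)*(5*4) = -44*20 = -880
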